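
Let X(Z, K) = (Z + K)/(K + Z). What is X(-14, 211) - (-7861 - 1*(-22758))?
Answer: -14896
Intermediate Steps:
X(Z, K) = 1 (X(Z, K) = (K + Z)/(K + Z) = 1)
X(-14, 211) - (-7861 - 1*(-22758)) = 1 - (-7861 - 1*(-22758)) = 1 - (-7861 + 22758) = 1 - 1*14897 = 1 - 14897 = -14896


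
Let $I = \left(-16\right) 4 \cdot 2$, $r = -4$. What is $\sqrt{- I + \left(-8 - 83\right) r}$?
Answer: $2 \sqrt{123} \approx 22.181$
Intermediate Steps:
$I = -128$ ($I = \left(-64\right) 2 = -128$)
$\sqrt{- I + \left(-8 - 83\right) r} = \sqrt{\left(-1\right) \left(-128\right) + \left(-8 - 83\right) \left(-4\right)} = \sqrt{128 + \left(-8 - 83\right) \left(-4\right)} = \sqrt{128 - -364} = \sqrt{128 + 364} = \sqrt{492} = 2 \sqrt{123}$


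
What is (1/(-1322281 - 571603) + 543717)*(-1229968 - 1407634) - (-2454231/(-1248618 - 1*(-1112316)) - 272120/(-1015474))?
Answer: -7831867831074640304569262901/5461138293050059 ≈ -1.4341e+12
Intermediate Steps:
(1/(-1322281 - 571603) + 543717)*(-1229968 - 1407634) - (-2454231/(-1248618 - 1*(-1112316)) - 272120/(-1015474)) = (1/(-1893884) + 543717)*(-2637602) - (-2454231/(-1248618 + 1112316) - 272120*(-1/1015474)) = (-1/1893884 + 543717)*(-2637602) - (-2454231/(-136302) + 136060/507737) = (1029736926827/1893884)*(-2637602) - (-2454231*(-1/136302) + 136060/507737) = -1358018088836374427/946942 - (818077/45434 + 136060/507737) = -1358018088836374427/946942 - 1*421549711789/23068522858 = -1358018088836374427/946942 - 421549711789/23068522858 = -7831867831074640304569262901/5461138293050059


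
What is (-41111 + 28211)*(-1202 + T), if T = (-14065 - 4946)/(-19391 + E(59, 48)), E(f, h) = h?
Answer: 299683447500/19343 ≈ 1.5493e+7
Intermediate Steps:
T = 19011/19343 (T = (-14065 - 4946)/(-19391 + 48) = -19011/(-19343) = -19011*(-1/19343) = 19011/19343 ≈ 0.98284)
(-41111 + 28211)*(-1202 + T) = (-41111 + 28211)*(-1202 + 19011/19343) = -12900*(-23231275/19343) = 299683447500/19343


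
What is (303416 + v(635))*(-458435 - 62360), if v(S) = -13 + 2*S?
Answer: -158672175035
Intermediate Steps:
(303416 + v(635))*(-458435 - 62360) = (303416 + (-13 + 2*635))*(-458435 - 62360) = (303416 + (-13 + 1270))*(-520795) = (303416 + 1257)*(-520795) = 304673*(-520795) = -158672175035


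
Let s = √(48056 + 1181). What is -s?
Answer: -√49237 ≈ -221.89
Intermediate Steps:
s = √49237 ≈ 221.89
-s = -√49237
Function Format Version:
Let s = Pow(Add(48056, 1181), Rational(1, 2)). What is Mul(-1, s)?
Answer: Mul(-1, Pow(49237, Rational(1, 2))) ≈ -221.89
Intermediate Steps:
s = Pow(49237, Rational(1, 2)) ≈ 221.89
Mul(-1, s) = Mul(-1, Pow(49237, Rational(1, 2)))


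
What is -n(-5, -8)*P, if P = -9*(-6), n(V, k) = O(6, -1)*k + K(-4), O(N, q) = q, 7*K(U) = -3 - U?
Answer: -3078/7 ≈ -439.71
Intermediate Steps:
K(U) = -3/7 - U/7 (K(U) = (-3 - U)/7 = -3/7 - U/7)
n(V, k) = ⅐ - k (n(V, k) = -k + (-3/7 - ⅐*(-4)) = -k + (-3/7 + 4/7) = -k + ⅐ = ⅐ - k)
P = 54
-n(-5, -8)*P = -(⅐ - 1*(-8))*54 = -(⅐ + 8)*54 = -57*54/7 = -1*3078/7 = -3078/7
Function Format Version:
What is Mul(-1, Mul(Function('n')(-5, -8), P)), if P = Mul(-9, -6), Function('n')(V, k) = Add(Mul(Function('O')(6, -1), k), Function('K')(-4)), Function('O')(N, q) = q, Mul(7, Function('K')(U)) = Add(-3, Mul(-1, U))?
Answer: Rational(-3078, 7) ≈ -439.71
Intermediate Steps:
Function('K')(U) = Add(Rational(-3, 7), Mul(Rational(-1, 7), U)) (Function('K')(U) = Mul(Rational(1, 7), Add(-3, Mul(-1, U))) = Add(Rational(-3, 7), Mul(Rational(-1, 7), U)))
Function('n')(V, k) = Add(Rational(1, 7), Mul(-1, k)) (Function('n')(V, k) = Add(Mul(-1, k), Add(Rational(-3, 7), Mul(Rational(-1, 7), -4))) = Add(Mul(-1, k), Add(Rational(-3, 7), Rational(4, 7))) = Add(Mul(-1, k), Rational(1, 7)) = Add(Rational(1, 7), Mul(-1, k)))
P = 54
Mul(-1, Mul(Function('n')(-5, -8), P)) = Mul(-1, Mul(Add(Rational(1, 7), Mul(-1, -8)), 54)) = Mul(-1, Mul(Add(Rational(1, 7), 8), 54)) = Mul(-1, Mul(Rational(57, 7), 54)) = Mul(-1, Rational(3078, 7)) = Rational(-3078, 7)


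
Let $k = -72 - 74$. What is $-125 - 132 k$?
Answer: $19147$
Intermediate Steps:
$k = -146$
$-125 - 132 k = -125 - -19272 = -125 + 19272 = 19147$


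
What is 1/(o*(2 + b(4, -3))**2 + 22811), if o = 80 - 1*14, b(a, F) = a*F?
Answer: 1/29411 ≈ 3.4001e-5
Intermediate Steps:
b(a, F) = F*a
o = 66 (o = 80 - 14 = 66)
1/(o*(2 + b(4, -3))**2 + 22811) = 1/(66*(2 - 3*4)**2 + 22811) = 1/(66*(2 - 12)**2 + 22811) = 1/(66*(-10)**2 + 22811) = 1/(66*100 + 22811) = 1/(6600 + 22811) = 1/29411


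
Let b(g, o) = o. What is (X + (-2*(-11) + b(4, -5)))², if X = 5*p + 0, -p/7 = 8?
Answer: 69169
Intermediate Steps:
p = -56 (p = -7*8 = -56)
X = -280 (X = 5*(-56) + 0 = -280 + 0 = -280)
(X + (-2*(-11) + b(4, -5)))² = (-280 + (-2*(-11) - 5))² = (-280 + (22 - 5))² = (-280 + 17)² = (-263)² = 69169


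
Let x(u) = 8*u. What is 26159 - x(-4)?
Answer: 26191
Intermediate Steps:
26159 - x(-4) = 26159 - 8*(-4) = 26159 - 1*(-32) = 26159 + 32 = 26191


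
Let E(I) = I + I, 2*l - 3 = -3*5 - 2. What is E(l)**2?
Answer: 196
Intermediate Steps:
l = -7 (l = 3/2 + (-3*5 - 2)/2 = 3/2 + (-15 - 2)/2 = 3/2 + (1/2)*(-17) = 3/2 - 17/2 = -7)
E(I) = 2*I
E(l)**2 = (2*(-7))**2 = (-14)**2 = 196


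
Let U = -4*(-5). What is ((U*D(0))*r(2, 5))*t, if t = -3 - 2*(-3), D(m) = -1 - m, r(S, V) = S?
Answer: -120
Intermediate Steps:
t = 3 (t = -3 + 6 = 3)
U = 20
((U*D(0))*r(2, 5))*t = ((20*(-1 - 1*0))*2)*3 = ((20*(-1 + 0))*2)*3 = ((20*(-1))*2)*3 = -20*2*3 = -40*3 = -120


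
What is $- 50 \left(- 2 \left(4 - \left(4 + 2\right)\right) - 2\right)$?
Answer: $-100$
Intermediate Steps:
$- 50 \left(- 2 \left(4 - \left(4 + 2\right)\right) - 2\right) = - 50 \left(- 2 \left(4 - 6\right) - 2\right) = - 50 \left(\left(-2\right) \left(-2\right) - 2\right) = - 50 \left(4 - 2\right) = \left(-50\right) 2 = -100$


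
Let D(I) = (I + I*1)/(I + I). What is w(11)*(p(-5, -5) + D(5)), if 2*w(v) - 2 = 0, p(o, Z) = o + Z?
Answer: -9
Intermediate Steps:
D(I) = 1 (D(I) = (I + I)/((2*I)) = (2*I)*(1/(2*I)) = 1)
p(o, Z) = Z + o
w(v) = 1 (w(v) = 1 + (½)*0 = 1 + 0 = 1)
w(11)*(p(-5, -5) + D(5)) = 1*((-5 - 5) + 1) = 1*(-10 + 1) = 1*(-9) = -9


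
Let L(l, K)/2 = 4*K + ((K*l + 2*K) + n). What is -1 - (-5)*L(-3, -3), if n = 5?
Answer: -41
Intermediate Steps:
L(l, K) = 10 + 12*K + 2*K*l (L(l, K) = 2*(4*K + ((K*l + 2*K) + 5)) = 2*(4*K + ((2*K + K*l) + 5)) = 2*(4*K + (5 + 2*K + K*l)) = 2*(5 + 6*K + K*l) = 10 + 12*K + 2*K*l)
-1 - (-5)*L(-3, -3) = -1 - (-5)*(10 + 12*(-3) + 2*(-3)*(-3)) = -1 - (-5)*(10 - 36 + 18) = -1 - (-5)*(-8) = -1 - 1*40 = -1 - 40 = -41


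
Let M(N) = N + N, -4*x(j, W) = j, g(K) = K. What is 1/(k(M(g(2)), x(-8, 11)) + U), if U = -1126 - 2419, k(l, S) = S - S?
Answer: -1/3545 ≈ -0.00028209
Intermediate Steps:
x(j, W) = -j/4
M(N) = 2*N
k(l, S) = 0
U = -3545
1/(k(M(g(2)), x(-8, 11)) + U) = 1/(0 - 3545) = 1/(-3545) = -1/3545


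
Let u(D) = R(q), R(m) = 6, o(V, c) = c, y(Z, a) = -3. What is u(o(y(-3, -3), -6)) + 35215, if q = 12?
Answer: 35221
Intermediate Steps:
u(D) = 6
u(o(y(-3, -3), -6)) + 35215 = 6 + 35215 = 35221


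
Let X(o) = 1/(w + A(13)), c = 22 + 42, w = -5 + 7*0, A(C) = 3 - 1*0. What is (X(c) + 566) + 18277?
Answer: 37685/2 ≈ 18843.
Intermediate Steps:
A(C) = 3 (A(C) = 3 + 0 = 3)
w = -5 (w = -5 + 0 = -5)
c = 64
X(o) = -1/2 (X(o) = 1/(-5 + 3) = 1/(-2) = -1/2)
(X(c) + 566) + 18277 = (-1/2 + 566) + 18277 = 1131/2 + 18277 = 37685/2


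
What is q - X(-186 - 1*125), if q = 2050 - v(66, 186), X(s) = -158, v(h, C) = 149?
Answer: 2059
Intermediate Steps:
q = 1901 (q = 2050 - 1*149 = 2050 - 149 = 1901)
q - X(-186 - 1*125) = 1901 - 1*(-158) = 1901 + 158 = 2059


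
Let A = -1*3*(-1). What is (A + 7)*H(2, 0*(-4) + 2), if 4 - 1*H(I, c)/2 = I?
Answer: 40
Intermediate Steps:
H(I, c) = 8 - 2*I
A = 3 (A = -3*(-1) = 3)
(A + 7)*H(2, 0*(-4) + 2) = (3 + 7)*(8 - 2*2) = 10*(8 - 4) = 10*4 = 40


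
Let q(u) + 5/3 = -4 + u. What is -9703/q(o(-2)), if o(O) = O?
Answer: 29109/23 ≈ 1265.6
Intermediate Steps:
q(u) = -17/3 + u (q(u) = -5/3 + (-4 + u) = -17/3 + u)
-9703/q(o(-2)) = -9703/(-17/3 - 2) = -9703/(-23/3) = -9703*(-3/23) = 29109/23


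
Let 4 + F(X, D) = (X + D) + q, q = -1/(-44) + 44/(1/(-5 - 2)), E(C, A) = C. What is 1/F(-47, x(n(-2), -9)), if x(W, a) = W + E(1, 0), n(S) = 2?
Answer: -44/15663 ≈ -0.0028092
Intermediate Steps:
x(W, a) = 1 + W (x(W, a) = W + 1 = 1 + W)
q = -13551/44 (q = -1*(-1/44) + 44/(1/(-7)) = 1/44 + 44/(-⅐) = 1/44 + 44*(-7) = 1/44 - 308 = -13551/44 ≈ -307.98)
F(X, D) = -13727/44 + D + X (F(X, D) = -4 + ((X + D) - 13551/44) = -4 + ((D + X) - 13551/44) = -4 + (-13551/44 + D + X) = -13727/44 + D + X)
1/F(-47, x(n(-2), -9)) = 1/(-13727/44 + (1 + 2) - 47) = 1/(-13727/44 + 3 - 47) = 1/(-15663/44) = -44/15663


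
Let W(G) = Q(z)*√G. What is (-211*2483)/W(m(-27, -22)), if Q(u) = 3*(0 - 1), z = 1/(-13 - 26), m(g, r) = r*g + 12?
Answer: 523913*√606/1818 ≈ 7094.2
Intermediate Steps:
m(g, r) = 12 + g*r (m(g, r) = g*r + 12 = 12 + g*r)
z = -1/39 (z = 1/(-39) = -1/39 ≈ -0.025641)
Q(u) = -3 (Q(u) = 3*(-1) = -3)
W(G) = -3*√G
(-211*2483)/W(m(-27, -22)) = (-211*2483)/((-3*√(12 - 27*(-22)))) = -523913*(-1/(3*√(12 + 594))) = -523913*(-√606/1818) = -(-523913)*√606/1818 = 523913*√606/1818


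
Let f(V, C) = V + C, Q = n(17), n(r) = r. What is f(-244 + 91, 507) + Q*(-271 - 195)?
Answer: -7568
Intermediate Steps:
Q = 17
f(V, C) = C + V
f(-244 + 91, 507) + Q*(-271 - 195) = (507 + (-244 + 91)) + 17*(-271 - 195) = (507 - 153) + 17*(-466) = 354 - 7922 = -7568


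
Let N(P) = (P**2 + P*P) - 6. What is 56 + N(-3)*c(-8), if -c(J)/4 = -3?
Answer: 200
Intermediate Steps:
N(P) = -6 + 2*P**2 (N(P) = (P**2 + P**2) - 6 = 2*P**2 - 6 = -6 + 2*P**2)
c(J) = 12 (c(J) = -4*(-3) = 12)
56 + N(-3)*c(-8) = 56 + (-6 + 2*(-3)**2)*12 = 56 + (-6 + 2*9)*12 = 56 + (-6 + 18)*12 = 56 + 12*12 = 56 + 144 = 200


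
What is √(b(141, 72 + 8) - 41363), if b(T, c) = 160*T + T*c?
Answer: I*√7523 ≈ 86.735*I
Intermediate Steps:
√(b(141, 72 + 8) - 41363) = √(141*(160 + (72 + 8)) - 41363) = √(141*(160 + 80) - 41363) = √(141*240 - 41363) = √(33840 - 41363) = √(-7523) = I*√7523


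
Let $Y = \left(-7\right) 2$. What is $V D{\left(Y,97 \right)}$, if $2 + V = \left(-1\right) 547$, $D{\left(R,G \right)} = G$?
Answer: $-53253$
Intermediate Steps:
$Y = -14$
$V = -549$ ($V = -2 - 547 = -549$)
$V D{\left(Y,97 \right)} = \left(-549\right) 97 = -53253$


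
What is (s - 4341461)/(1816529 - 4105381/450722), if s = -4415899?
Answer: -1315711604640/272915159519 ≈ -4.8210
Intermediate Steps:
(s - 4341461)/(1816529 - 4105381/450722) = (-4415899 - 4341461)/(1816529 - 4105381/450722) = -8757360/(1816529 - 4105381*1/450722) = -8757360/(1816529 - 4105381/450722) = -8757360/818745478557/450722 = -8757360*450722/818745478557 = -1315711604640/272915159519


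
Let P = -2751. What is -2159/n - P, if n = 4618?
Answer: 12701959/4618 ≈ 2750.5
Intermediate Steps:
-2159/n - P = -2159/4618 - 1*(-2751) = -2159*1/4618 + 2751 = -2159/4618 + 2751 = 12701959/4618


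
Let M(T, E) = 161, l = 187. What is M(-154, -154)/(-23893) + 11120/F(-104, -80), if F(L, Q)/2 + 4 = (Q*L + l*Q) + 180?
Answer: -16735723/19305544 ≈ -0.86689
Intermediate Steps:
F(L, Q) = 352 + 374*Q + 2*L*Q (F(L, Q) = -8 + 2*((Q*L + 187*Q) + 180) = -8 + 2*((L*Q + 187*Q) + 180) = -8 + 2*((187*Q + L*Q) + 180) = -8 + 2*(180 + 187*Q + L*Q) = -8 + (360 + 374*Q + 2*L*Q) = 352 + 374*Q + 2*L*Q)
M(-154, -154)/(-23893) + 11120/F(-104, -80) = 161/(-23893) + 11120/(352 + 374*(-80) + 2*(-104)*(-80)) = 161*(-1/23893) + 11120/(352 - 29920 + 16640) = -161/23893 + 11120/(-12928) = -161/23893 + 11120*(-1/12928) = -161/23893 - 695/808 = -16735723/19305544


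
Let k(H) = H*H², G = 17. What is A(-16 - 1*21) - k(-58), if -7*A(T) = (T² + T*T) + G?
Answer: 1363029/7 ≈ 1.9472e+5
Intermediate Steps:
A(T) = -17/7 - 2*T²/7 (A(T) = -((T² + T*T) + 17)/7 = -((T² + T²) + 17)/7 = -(2*T² + 17)/7 = -(17 + 2*T²)/7 = -17/7 - 2*T²/7)
k(H) = H³
A(-16 - 1*21) - k(-58) = (-17/7 - 2*(-16 - 1*21)²/7) - 1*(-58)³ = (-17/7 - 2*(-16 - 21)²/7) - 1*(-195112) = (-17/7 - 2/7*(-37)²) + 195112 = (-17/7 - 2/7*1369) + 195112 = (-17/7 - 2738/7) + 195112 = -2755/7 + 195112 = 1363029/7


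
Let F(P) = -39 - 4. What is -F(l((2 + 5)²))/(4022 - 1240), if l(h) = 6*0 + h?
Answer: 43/2782 ≈ 0.015457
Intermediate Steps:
l(h) = h (l(h) = 0 + h = h)
F(P) = -43
-F(l((2 + 5)²))/(4022 - 1240) = -(-43)/(4022 - 1240) = -(-43)/2782 = -1*(-43/2782) = 43/2782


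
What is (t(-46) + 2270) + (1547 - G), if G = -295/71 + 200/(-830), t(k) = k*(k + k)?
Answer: 47458662/5893 ≈ 8053.4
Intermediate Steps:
t(k) = 2*k**2 (t(k) = k*(2*k) = 2*k**2)
G = -25905/5893 (G = -295*1/71 + 200*(-1/830) = -295/71 - 20/83 = -25905/5893 ≈ -4.3959)
(t(-46) + 2270) + (1547 - G) = (2*(-46)**2 + 2270) + (1547 - 1*(-25905/5893)) = (2*2116 + 2270) + (1547 + 25905/5893) = (4232 + 2270) + 9142376/5893 = 6502 + 9142376/5893 = 47458662/5893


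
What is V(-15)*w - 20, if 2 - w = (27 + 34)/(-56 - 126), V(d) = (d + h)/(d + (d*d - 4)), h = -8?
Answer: -759615/37492 ≈ -20.261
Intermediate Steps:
V(d) = (-8 + d)/(-4 + d + d**2) (V(d) = (d - 8)/(d + (d*d - 4)) = (-8 + d)/(d + (d**2 - 4)) = (-8 + d)/(d + (-4 + d**2)) = (-8 + d)/(-4 + d + d**2))
w = 425/182 (w = 2 - (27 + 34)/(-56 - 126) = 2 - 61/(-182) = 2 - 61*(-1)/182 = 2 - 1*(-61/182) = 2 + 61/182 = 425/182 ≈ 2.3352)
V(-15)*w - 20 = ((-8 - 15)/(-4 - 15 + (-15)**2))*(425/182) - 20 = (-23/(-4 - 15 + 225))*(425/182) - 20 = (-23/206)*(425/182) - 20 = ((1/206)*(-23))*(425/182) - 20 = -23/206*425/182 - 20 = -9775/37492 - 20 = -759615/37492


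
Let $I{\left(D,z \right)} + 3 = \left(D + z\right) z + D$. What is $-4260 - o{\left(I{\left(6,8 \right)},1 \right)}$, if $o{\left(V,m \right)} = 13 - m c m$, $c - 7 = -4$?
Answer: $-4270$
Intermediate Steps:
$c = 3$ ($c = 7 - 4 = 3$)
$I{\left(D,z \right)} = -3 + D + z \left(D + z\right)$ ($I{\left(D,z \right)} = -3 + \left(\left(D + z\right) z + D\right) = -3 + \left(z \left(D + z\right) + D\right) = -3 + \left(D + z \left(D + z\right)\right) = -3 + D + z \left(D + z\right)$)
$o{\left(V,m \right)} = 13 - 3 m^{2}$ ($o{\left(V,m \right)} = 13 - m 3 m = 13 - 3 m m = 13 - 3 m^{2}$)
$-4260 - o{\left(I{\left(6,8 \right)},1 \right)} = -4260 - \left(13 - 3 \cdot 1^{2}\right) = -4260 - \left(13 - 3\right) = -4260 - 10 = -4270$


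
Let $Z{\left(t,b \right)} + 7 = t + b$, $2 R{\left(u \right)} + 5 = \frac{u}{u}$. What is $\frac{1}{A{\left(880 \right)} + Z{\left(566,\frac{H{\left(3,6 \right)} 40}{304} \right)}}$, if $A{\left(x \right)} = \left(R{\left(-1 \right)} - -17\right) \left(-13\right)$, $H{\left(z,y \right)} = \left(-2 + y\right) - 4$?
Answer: $\frac{1}{364} \approx 0.0027473$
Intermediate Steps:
$H{\left(z,y \right)} = -6 + y$
$R{\left(u \right)} = -2$ ($R{\left(u \right)} = - \frac{5}{2} + \frac{u \frac{1}{u}}{2} = - \frac{5}{2} + \frac{1}{2} \cdot 1 = - \frac{5}{2} + \frac{1}{2} = -2$)
$Z{\left(t,b \right)} = -7 + b + t$ ($Z{\left(t,b \right)} = -7 + \left(t + b\right) = -7 + \left(b + t\right) = -7 + b + t$)
$A{\left(x \right)} = -195$ ($A{\left(x \right)} = \left(-2 - -17\right) \left(-13\right) = \left(-2 + 17\right) \left(-13\right) = 15 \left(-13\right) = -195$)
$\frac{1}{A{\left(880 \right)} + Z{\left(566,\frac{H{\left(3,6 \right)} 40}{304} \right)}} = \frac{1}{-195 + \left(-7 + \frac{\left(-6 + 6\right) 40}{304} + 566\right)} = \frac{1}{-195 + \left(-7 + 0 \cdot 40 \cdot \frac{1}{304} + 566\right)} = \frac{1}{-195 + \left(-7 + 0 \cdot \frac{1}{304} + 566\right)} = \frac{1}{-195 + \left(-7 + 0 + 566\right)} = \frac{1}{-195 + 559} = \frac{1}{364}$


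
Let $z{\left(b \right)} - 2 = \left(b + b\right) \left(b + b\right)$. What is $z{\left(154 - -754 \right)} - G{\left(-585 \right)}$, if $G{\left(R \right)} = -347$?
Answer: $3298205$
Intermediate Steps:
$z{\left(b \right)} = 2 + 4 b^{2}$ ($z{\left(b \right)} = 2 + \left(b + b\right) \left(b + b\right) = 2 + 2 b 2 b = 2 + 4 b^{2}$)
$z{\left(154 - -754 \right)} - G{\left(-585 \right)} = \left(2 + 4 \left(154 - -754\right)^{2}\right) - -347 = \left(2 + 4 \left(154 + 754\right)^{2}\right) + 347 = \left(2 + 4 \cdot 908^{2}\right) + 347 = \left(2 + 4 \cdot 824464\right) + 347 = \left(2 + 3297856\right) + 347 = 3297858 + 347 = 3298205$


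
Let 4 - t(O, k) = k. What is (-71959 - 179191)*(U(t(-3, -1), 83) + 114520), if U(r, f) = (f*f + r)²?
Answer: -11965227019400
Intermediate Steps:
t(O, k) = 4 - k
U(r, f) = (r + f²)² (U(r, f) = (f² + r)² = (r + f²)²)
(-71959 - 179191)*(U(t(-3, -1), 83) + 114520) = (-71959 - 179191)*(((4 - 1*(-1)) + 83²)² + 114520) = -251150*(((4 + 1) + 6889)² + 114520) = -251150*((5 + 6889)² + 114520) = -251150*(6894² + 114520) = -251150*(47527236 + 114520) = -251150*47641756 = -11965227019400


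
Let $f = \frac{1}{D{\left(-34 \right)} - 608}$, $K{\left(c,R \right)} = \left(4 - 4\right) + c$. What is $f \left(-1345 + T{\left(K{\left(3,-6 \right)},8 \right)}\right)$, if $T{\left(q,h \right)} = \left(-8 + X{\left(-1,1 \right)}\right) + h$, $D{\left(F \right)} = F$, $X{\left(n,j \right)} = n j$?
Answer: $\frac{673}{321} \approx 2.0966$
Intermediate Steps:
$X{\left(n,j \right)} = j n$
$K{\left(c,R \right)} = c$ ($K{\left(c,R \right)} = 0 + c = c$)
$T{\left(q,h \right)} = -9 + h$ ($T{\left(q,h \right)} = \left(-8 + 1 \left(-1\right)\right) + h = \left(-8 - 1\right) + h = -9 + h$)
$f = - \frac{1}{642}$ ($f = \frac{1}{-34 - 608} = \frac{1}{-642} = - \frac{1}{642} \approx -0.0015576$)
$f \left(-1345 + T{\left(K{\left(3,-6 \right)},8 \right)}\right) = - \frac{-1345 + \left(-9 + 8\right)}{642} = - \frac{-1345 - 1}{642} = \left(- \frac{1}{642}\right) \left(-1346\right) = \frac{673}{321}$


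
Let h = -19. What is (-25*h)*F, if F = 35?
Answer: 16625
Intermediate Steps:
(-25*h)*F = -25*(-19)*35 = 475*35 = 16625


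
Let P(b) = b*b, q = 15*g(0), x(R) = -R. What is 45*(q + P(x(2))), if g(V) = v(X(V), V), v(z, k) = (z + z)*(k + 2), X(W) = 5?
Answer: 13680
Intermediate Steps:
v(z, k) = 2*z*(2 + k) (v(z, k) = (2*z)*(2 + k) = 2*z*(2 + k))
g(V) = 20 + 10*V (g(V) = 2*5*(2 + V) = 20 + 10*V)
q = 300 (q = 15*(20 + 10*0) = 15*(20 + 0) = 15*20 = 300)
P(b) = b**2
45*(q + P(x(2))) = 45*(300 + (-1*2)**2) = 45*(300 + (-2)**2) = 45*(300 + 4) = 45*304 = 13680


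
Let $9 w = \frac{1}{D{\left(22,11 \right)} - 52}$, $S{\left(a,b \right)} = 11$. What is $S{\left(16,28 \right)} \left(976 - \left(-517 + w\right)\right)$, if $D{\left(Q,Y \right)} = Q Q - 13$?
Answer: $\frac{61931122}{3771} \approx 16423.0$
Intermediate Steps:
$D{\left(Q,Y \right)} = -13 + Q^{2}$ ($D{\left(Q,Y \right)} = Q^{2} - 13 = -13 + Q^{2}$)
$w = \frac{1}{3771}$ ($w = \frac{1}{9 \left(\left(-13 + 22^{2}\right) - 52\right)} = \frac{1}{9 \left(\left(-13 + 484\right) - 52\right)} = \frac{1}{9 \left(471 - 52\right)} = \frac{1}{9 \cdot 419} = \frac{1}{9} \cdot \frac{1}{419} = \frac{1}{3771} \approx 0.00026518$)
$S{\left(16,28 \right)} \left(976 - \left(-517 + w\right)\right) = 11 \left(976 + \left(517 - \frac{1}{3771}\right)\right) = 11 \left(976 + \frac{1949606}{3771}\right) = 11 \cdot \frac{5630102}{3771} = \frac{61931122}{3771}$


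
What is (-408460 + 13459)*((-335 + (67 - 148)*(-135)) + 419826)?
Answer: -170018700426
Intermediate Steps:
(-408460 + 13459)*((-335 + (67 - 148)*(-135)) + 419826) = -395001*((-335 - 81*(-135)) + 419826) = -395001*((-335 + 10935) + 419826) = -395001*(10600 + 419826) = -395001*430426 = -170018700426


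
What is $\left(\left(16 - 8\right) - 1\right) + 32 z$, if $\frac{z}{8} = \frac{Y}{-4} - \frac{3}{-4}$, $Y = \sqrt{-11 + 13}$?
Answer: $199 - 64 \sqrt{2} \approx 108.49$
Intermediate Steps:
$Y = \sqrt{2} \approx 1.4142$
$z = 6 - 2 \sqrt{2}$ ($z = 8 \left(\frac{\sqrt{2}}{-4} - \frac{3}{-4}\right) = 8 \left(\sqrt{2} \left(- \frac{1}{4}\right) - - \frac{3}{4}\right) = 8 \left(- \frac{\sqrt{2}}{4} + \frac{3}{4}\right) = 8 \left(\frac{3}{4} - \frac{\sqrt{2}}{4}\right) = 6 - 2 \sqrt{2} \approx 3.1716$)
$\left(\left(16 - 8\right) - 1\right) + 32 z = \left(\left(16 - 8\right) - 1\right) + 32 \left(6 - 2 \sqrt{2}\right) = \left(8 - 1\right) + \left(192 - 64 \sqrt{2}\right) = 7 + \left(192 - 64 \sqrt{2}\right) = 199 - 64 \sqrt{2}$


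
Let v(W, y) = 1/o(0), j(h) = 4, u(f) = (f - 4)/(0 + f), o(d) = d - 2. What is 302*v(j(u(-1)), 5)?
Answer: -151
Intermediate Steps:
o(d) = -2 + d
u(f) = (-4 + f)/f
v(W, y) = -½ (v(W, y) = 1/(-2 + 0) = 1/(-2) = -½)
302*v(j(u(-1)), 5) = 302*(-½) = -151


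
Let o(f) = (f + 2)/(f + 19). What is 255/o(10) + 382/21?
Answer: 53293/84 ≈ 634.44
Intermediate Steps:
o(f) = (2 + f)/(19 + f)
255/o(10) + 382/21 = 255/(((2 + 10)/(19 + 10))) + 382/21 = 255/((12/29)) + 382*(1/21) = 255/(((1/29)*12)) + 382/21 = 255/(12/29) + 382/21 = 255*(29/12) + 382/21 = 2465/4 + 382/21 = 53293/84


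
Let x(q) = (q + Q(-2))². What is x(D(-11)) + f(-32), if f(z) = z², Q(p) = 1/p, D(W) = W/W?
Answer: 4097/4 ≈ 1024.3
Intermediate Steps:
D(W) = 1
Q(p) = 1/p
x(q) = (-½ + q)² (x(q) = (q + 1/(-2))² = (q - ½)² = (-½ + q)²)
x(D(-11)) + f(-32) = (-1 + 2*1)²/4 + (-32)² = (-1 + 2)²/4 + 1024 = (¼)*1² + 1024 = (¼)*1 + 1024 = ¼ + 1024 = 4097/4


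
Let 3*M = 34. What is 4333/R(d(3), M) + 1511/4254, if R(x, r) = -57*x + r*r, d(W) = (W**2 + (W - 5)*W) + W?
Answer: -40747274/2044047 ≈ -19.935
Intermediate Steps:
M = 34/3 (M = (1/3)*34 = 34/3 ≈ 11.333)
d(W) = W + W**2 + W*(-5 + W) (d(W) = (W**2 + (-5 + W)*W) + W = (W**2 + W*(-5 + W)) + W = W + W**2 + W*(-5 + W))
R(x, r) = r**2 - 57*x (R(x, r) = -57*x + r**2 = r**2 - 57*x)
4333/R(d(3), M) + 1511/4254 = 4333/((34/3)**2 - 114*3*(-2 + 3)) + 1511/4254 = 4333/(1156/9 - 114*3) + 1511*(1/4254) = 4333/(1156/9 - 57*6) + 1511/4254 = 4333/(1156/9 - 342) + 1511/4254 = 4333/(-1922/9) + 1511/4254 = 4333*(-9/1922) + 1511/4254 = -38997/1922 + 1511/4254 = -40747274/2044047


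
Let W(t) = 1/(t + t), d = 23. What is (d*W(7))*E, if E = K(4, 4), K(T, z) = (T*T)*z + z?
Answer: 782/7 ≈ 111.71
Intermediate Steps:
K(T, z) = z + z*T² (K(T, z) = T²*z + z = z*T² + z = z + z*T²)
E = 68 (E = 4*(1 + 4²) = 4*(1 + 16) = 4*17 = 68)
W(t) = 1/(2*t)
(d*W(7))*E = (23*((½)/7))*68 = (23*((½)*(⅐)))*68 = (23*(1/14))*68 = (23/14)*68 = 782/7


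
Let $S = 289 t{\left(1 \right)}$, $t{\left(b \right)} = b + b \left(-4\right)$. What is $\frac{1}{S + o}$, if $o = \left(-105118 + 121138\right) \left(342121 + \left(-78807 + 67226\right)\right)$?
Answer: $\frac{1}{5295249933} \approx 1.8885 \cdot 10^{-10}$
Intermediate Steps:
$t{\left(b \right)} = - 3 b$ ($t{\left(b \right)} = b - 4 b = - 3 b$)
$o = 5295250800$ ($o = 16020 \left(342121 - 11581\right) = 16020 \cdot 330540 = 5295250800$)
$S = -867$ ($S = 289 \left(\left(-3\right) 1\right) = 289 \left(-3\right) = -867$)
$\frac{1}{S + o} = \frac{1}{-867 + 5295250800} = \frac{1}{5295249933}$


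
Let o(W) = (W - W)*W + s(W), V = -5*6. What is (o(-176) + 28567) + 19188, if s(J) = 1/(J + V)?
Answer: 9837529/206 ≈ 47755.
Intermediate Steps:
V = -30
s(J) = 1/(-30 + J) (s(J) = 1/(J - 30) = 1/(-30 + J))
o(W) = 1/(-30 + W) (o(W) = (W - W)*W + 1/(-30 + W) = 0*W + 1/(-30 + W) = 0 + 1/(-30 + W) = 1/(-30 + W))
(o(-176) + 28567) + 19188 = (1/(-30 - 176) + 28567) + 19188 = (1/(-206) + 28567) + 19188 = (-1/206 + 28567) + 19188 = 5884801/206 + 19188 = 9837529/206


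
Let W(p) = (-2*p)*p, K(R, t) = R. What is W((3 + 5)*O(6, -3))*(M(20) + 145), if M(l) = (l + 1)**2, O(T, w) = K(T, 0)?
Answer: -2700288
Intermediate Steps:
O(T, w) = T
M(l) = (1 + l)**2
W(p) = -2*p**2
W((3 + 5)*O(6, -3))*(M(20) + 145) = (-2*36*(3 + 5)**2)*((1 + 20)**2 + 145) = (-2*(8*6)**2)*(21**2 + 145) = (-2*48**2)*(441 + 145) = -2*2304*586 = -4608*586 = -2700288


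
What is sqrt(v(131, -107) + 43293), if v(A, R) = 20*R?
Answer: sqrt(41153) ≈ 202.86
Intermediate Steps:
sqrt(v(131, -107) + 43293) = sqrt(20*(-107) + 43293) = sqrt(-2140 + 43293) = sqrt(41153)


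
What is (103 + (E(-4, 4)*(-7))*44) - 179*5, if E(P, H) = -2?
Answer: -176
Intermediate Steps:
(103 + (E(-4, 4)*(-7))*44) - 179*5 = (103 - 2*(-7)*44) - 179*5 = (103 + 14*44) - 895 = (103 + 616) - 895 = 719 - 895 = -176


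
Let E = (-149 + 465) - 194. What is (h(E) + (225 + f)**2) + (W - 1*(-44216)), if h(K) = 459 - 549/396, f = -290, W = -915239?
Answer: -38118977/44 ≈ -8.6634e+5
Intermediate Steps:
E = 122 (E = 316 - 194 = 122)
h(K) = 20135/44 (h(K) = 459 - 549/396 = 459 - 1*61/44 = 459 - 61/44 = 20135/44)
(h(E) + (225 + f)**2) + (W - 1*(-44216)) = (20135/44 + (225 - 290)**2) + (-915239 - 1*(-44216)) = (20135/44 + (-65)**2) + (-915239 + 44216) = (20135/44 + 4225) - 871023 = 206035/44 - 871023 = -38118977/44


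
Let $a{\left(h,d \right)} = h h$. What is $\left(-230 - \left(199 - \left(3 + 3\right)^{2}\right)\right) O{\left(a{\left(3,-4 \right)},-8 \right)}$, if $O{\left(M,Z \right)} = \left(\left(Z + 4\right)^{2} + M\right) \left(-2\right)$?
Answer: $19650$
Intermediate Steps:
$a{\left(h,d \right)} = h^{2}$
$O{\left(M,Z \right)} = - 2 M - 2 \left(4 + Z\right)^{2}$ ($O{\left(M,Z \right)} = \left(\left(4 + Z\right)^{2} + M\right) \left(-2\right) = \left(M + \left(4 + Z\right)^{2}\right) \left(-2\right) = - 2 M - 2 \left(4 + Z\right)^{2}$)
$\left(-230 - \left(199 - \left(3 + 3\right)^{2}\right)\right) O{\left(a{\left(3,-4 \right)},-8 \right)} = \left(-230 - \left(199 - \left(3 + 3\right)^{2}\right)\right) \left(- 2 \cdot 3^{2} - 2 \left(4 - 8\right)^{2}\right) = \left(-230 - \left(199 - 6^{2}\right)\right) \left(\left(-2\right) 9 - 2 \left(-4\right)^{2}\right) = \left(-230 + \left(-199 + 36\right)\right) \left(-18 - 32\right) = \left(-230 - 163\right) \left(-18 - 32\right) = \left(-393\right) \left(-50\right) = 19650$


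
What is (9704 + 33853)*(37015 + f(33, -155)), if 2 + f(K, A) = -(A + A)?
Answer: 1625677911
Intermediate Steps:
f(K, A) = -2 - 2*A (f(K, A) = -2 - (A + A) = -2 - 2*A)
(9704 + 33853)*(37015 + f(33, -155)) = (9704 + 33853)*(37015 + (-2 - 2*(-155))) = 43557*(37015 + (-2 + 310)) = 43557*(37015 + 308) = 43557*37323 = 1625677911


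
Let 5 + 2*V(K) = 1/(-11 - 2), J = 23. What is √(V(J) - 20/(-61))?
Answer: I*√1390129/793 ≈ 1.4868*I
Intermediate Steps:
V(K) = -33/13 (V(K) = -5/2 + 1/(2*(-11 - 2)) = -5/2 + (½)/(-13) = -5/2 + (½)*(-1/13) = -5/2 - 1/26 = -33/13)
√(V(J) - 20/(-61)) = √(-33/13 - 20/(-61)) = √(-33/13 - 20*(-1/61)) = √(-33/13 + 20/61) = √(-1753/793) = I*√1390129/793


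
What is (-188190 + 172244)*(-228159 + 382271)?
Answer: -2457469952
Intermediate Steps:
(-188190 + 172244)*(-228159 + 382271) = -15946*154112 = -2457469952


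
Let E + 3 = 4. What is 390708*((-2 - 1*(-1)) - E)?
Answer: -781416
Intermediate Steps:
E = 1 (E = -3 + 4 = 1)
390708*((-2 - 1*(-1)) - E) = 390708*((-2 - 1*(-1)) - 1*1) = 390708*((-2 + 1) - 1) = 390708*(-1 - 1) = 390708*(-2) = -781416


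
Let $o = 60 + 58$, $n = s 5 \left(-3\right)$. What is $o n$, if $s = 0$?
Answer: $0$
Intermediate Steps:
$n = 0$ ($n = 0 \cdot 5 \left(-3\right) = 0 \left(-3\right) = 0$)
$o = 118$
$o n = 118 \cdot 0 = 0$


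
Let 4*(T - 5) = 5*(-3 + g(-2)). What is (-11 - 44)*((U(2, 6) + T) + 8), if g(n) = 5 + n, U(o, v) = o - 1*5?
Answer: -550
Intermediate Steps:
U(o, v) = -5 + o (U(o, v) = o - 5 = -5 + o)
T = 5 (T = 5 + (5*(-3 + (5 - 2)))/4 = 5 + (5*(-3 + 3))/4 = 5 + (5*0)/4 = 5 + (1/4)*0 = 5 + 0 = 5)
(-11 - 44)*((U(2, 6) + T) + 8) = (-11 - 44)*(((-5 + 2) + 5) + 8) = -55*((-3 + 5) + 8) = -55*(2 + 8) = -55*10 = -550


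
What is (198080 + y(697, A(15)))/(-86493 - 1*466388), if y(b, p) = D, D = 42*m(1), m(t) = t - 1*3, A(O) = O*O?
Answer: -197996/552881 ≈ -0.35812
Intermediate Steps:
A(O) = O²
m(t) = -3 + t (m(t) = t - 3 = -3 + t)
D = -84 (D = 42*(-3 + 1) = 42*(-2) = -84)
y(b, p) = -84
(198080 + y(697, A(15)))/(-86493 - 1*466388) = (198080 - 84)/(-86493 - 1*466388) = 197996/(-86493 - 466388) = 197996/(-552881) = 197996*(-1/552881) = -197996/552881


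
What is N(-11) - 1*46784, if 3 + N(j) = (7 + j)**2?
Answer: -46771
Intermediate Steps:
N(j) = -3 + (7 + j)**2
N(-11) - 1*46784 = (-3 + (7 - 11)**2) - 1*46784 = (-3 + (-4)**2) - 46784 = (-3 + 16) - 46784 = 13 - 46784 = -46771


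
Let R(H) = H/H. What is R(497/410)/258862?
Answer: 1/258862 ≈ 3.8631e-6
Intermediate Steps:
R(H) = 1
R(497/410)/258862 = 1/258862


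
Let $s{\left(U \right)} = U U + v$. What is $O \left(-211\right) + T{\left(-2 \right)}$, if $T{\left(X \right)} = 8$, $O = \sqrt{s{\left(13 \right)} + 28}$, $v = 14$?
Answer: $8 - 211 \sqrt{211} \approx -3057.0$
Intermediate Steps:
$s{\left(U \right)} = 14 + U^{2}$ ($s{\left(U \right)} = U U + 14 = U^{2} + 14 = 14 + U^{2}$)
$O = \sqrt{211}$ ($O = \sqrt{\left(14 + 13^{2}\right) + 28} = \sqrt{\left(14 + 169\right) + 28} = \sqrt{183 + 28} = \sqrt{211} \approx 14.526$)
$O \left(-211\right) + T{\left(-2 \right)} = \sqrt{211} \left(-211\right) + 8 = - 211 \sqrt{211} + 8 = 8 - 211 \sqrt{211}$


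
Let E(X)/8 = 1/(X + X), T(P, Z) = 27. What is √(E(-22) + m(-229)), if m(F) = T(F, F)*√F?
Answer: √(-22 + 3267*I*√229)/11 ≈ 14.29 + 14.296*I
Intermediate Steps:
E(X) = 4/X (E(X) = 8/(X + X) = 8/((2*X)) = 8*(1/(2*X)) = 4/X)
m(F) = 27*√F
√(E(-22) + m(-229)) = √(4/(-22) + 27*√(-229)) = √(4*(-1/22) + 27*(I*√229)) = √(-2/11 + 27*I*√229)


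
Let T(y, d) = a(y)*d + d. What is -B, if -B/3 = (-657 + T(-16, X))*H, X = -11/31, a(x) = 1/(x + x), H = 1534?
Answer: -48401535/16 ≈ -3.0251e+6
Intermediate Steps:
a(x) = 1/(2*x)
X = -11/31 (X = -11*1/31 = -11/31 ≈ -0.35484)
T(y, d) = d + d/(2*y) (T(y, d) = (1/(2*y))*d + d = d/(2*y) + d = d + d/(2*y))
B = 48401535/16 (B = -3*(-657 + (-11/31 + (1/2)*(-11/31)/(-16)))*1534 = -3*(-657 + (-11/31 + (1/2)*(-11/31)*(-1/16)))*1534 = -3*(-657 + (-11/31 + 11/992))*1534 = -3*(-657 - 11/32)*1534 = -(-63105)*1534/32 = -3*(-16133845/16) = 48401535/16 ≈ 3.0251e+6)
-B = -1*48401535/16 = -48401535/16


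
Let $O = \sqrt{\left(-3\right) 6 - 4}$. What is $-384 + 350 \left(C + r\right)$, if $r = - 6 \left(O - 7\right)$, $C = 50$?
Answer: $31816 - 2100 i \sqrt{22} \approx 31816.0 - 9849.9 i$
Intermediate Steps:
$O = i \sqrt{22}$ ($O = \sqrt{-18 - 4} = \sqrt{-22} = i \sqrt{22} \approx 4.6904 i$)
$r = 42 - 6 i \sqrt{22}$ ($r = - 6 \left(i \sqrt{22} - 7\right) = - 6 \left(-7 + i \sqrt{22}\right) = 42 - 6 i \sqrt{22} \approx 42.0 - 28.142 i$)
$-384 + 350 \left(C + r\right) = -384 + 350 \left(50 + \left(42 - 6 i \sqrt{22}\right)\right) = -384 + 350 \left(92 - 6 i \sqrt{22}\right) = -384 + \left(32200 - 2100 i \sqrt{22}\right) = 31816 - 2100 i \sqrt{22}$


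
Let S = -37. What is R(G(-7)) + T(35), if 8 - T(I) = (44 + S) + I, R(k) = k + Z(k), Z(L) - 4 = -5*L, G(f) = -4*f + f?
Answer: -114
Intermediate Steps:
G(f) = -3*f
Z(L) = 4 - 5*L
R(k) = 4 - 4*k (R(k) = k + (4 - 5*k) = 4 - 4*k)
T(I) = 1 - I (T(I) = 8 - ((44 - 37) + I) = 8 - (7 + I) = 8 + (-7 - I) = 1 - I)
R(G(-7)) + T(35) = (4 - (-12)*(-7)) + (1 - 1*35) = (4 - 4*21) + (1 - 35) = (4 - 84) - 34 = -80 - 34 = -114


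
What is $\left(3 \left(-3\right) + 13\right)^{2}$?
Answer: $16$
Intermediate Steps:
$\left(3 \left(-3\right) + 13\right)^{2} = \left(-9 + 13\right)^{2} = 4^{2} = 16$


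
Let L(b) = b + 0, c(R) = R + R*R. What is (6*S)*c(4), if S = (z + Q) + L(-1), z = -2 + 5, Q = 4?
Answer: 720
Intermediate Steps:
c(R) = R + R²
L(b) = b
z = 3
S = 6 (S = (3 + 4) - 1 = 7 - 1 = 6)
(6*S)*c(4) = (6*6)*(4*(1 + 4)) = 36*(4*5) = 36*20 = 720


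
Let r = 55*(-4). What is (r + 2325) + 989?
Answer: 3094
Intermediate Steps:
r = -220
(r + 2325) + 989 = (-220 + 2325) + 989 = 2105 + 989 = 3094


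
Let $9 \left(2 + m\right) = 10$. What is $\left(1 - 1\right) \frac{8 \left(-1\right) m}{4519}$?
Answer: $0$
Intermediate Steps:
$m = - \frac{8}{9}$ ($m = -2 + \frac{1}{9} \cdot 10 = -2 + \frac{10}{9} = - \frac{8}{9} \approx -0.88889$)
$\left(1 - 1\right) \frac{8 \left(-1\right) m}{4519} = \left(1 - 1\right) \frac{8 \left(-1\right) \left(- \frac{8}{9}\right)}{4519} = 0 \left(-8\right) \left(- \frac{8}{9}\right) \frac{1}{4519} = 0 \cdot \frac{64}{9} \cdot \frac{1}{4519} = 0 \cdot \frac{64}{40671} = 0$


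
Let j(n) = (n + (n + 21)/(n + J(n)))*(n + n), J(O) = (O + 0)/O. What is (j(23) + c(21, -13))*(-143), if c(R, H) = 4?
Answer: -491777/3 ≈ -1.6393e+5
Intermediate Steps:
J(O) = 1 (J(O) = O/O = 1)
j(n) = 2*n*(n + (21 + n)/(1 + n)) (j(n) = (n + (n + 21)/(n + 1))*(n + n) = (n + (21 + n)/(1 + n))*(2*n) = 2*n*(n + (21 + n)/(1 + n)))
(j(23) + c(21, -13))*(-143) = (2*23*(21 + 23² + 2*23)/(1 + 23) + 4)*(-143) = (2*23*(21 + 529 + 46)/24 + 4)*(-143) = (2*23*(1/24)*596 + 4)*(-143) = (3427/3 + 4)*(-143) = (3439/3)*(-143) = -491777/3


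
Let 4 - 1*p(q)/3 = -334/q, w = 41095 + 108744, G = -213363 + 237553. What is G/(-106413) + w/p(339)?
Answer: 1801723497191/179837970 ≈ 10019.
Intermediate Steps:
G = 24190
w = 149839
p(q) = 12 + 1002/q (p(q) = 12 - (-1002)/q = 12 + 1002/q)
G/(-106413) + w/p(339) = 24190/(-106413) + 149839/(12 + 1002/339) = 24190*(-1/106413) + 149839/(12 + 1002*(1/339)) = -24190/106413 + 149839/(12 + 334/113) = -24190/106413 + 149839/(1690/113) = -24190/106413 + 149839*(113/1690) = -24190/106413 + 16931807/1690 = 1801723497191/179837970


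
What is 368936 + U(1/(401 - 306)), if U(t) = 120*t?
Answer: 7009808/19 ≈ 3.6894e+5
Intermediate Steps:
368936 + U(1/(401 - 306)) = 368936 + 120/(401 - 306) = 368936 + 120/95 = 368936 + 120*(1/95) = 368936 + 24/19 = 7009808/19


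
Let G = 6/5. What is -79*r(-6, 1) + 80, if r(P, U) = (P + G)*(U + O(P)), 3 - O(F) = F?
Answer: 3872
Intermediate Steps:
G = 6/5 (G = 6*(⅕) = 6/5 ≈ 1.2000)
O(F) = 3 - F
r(P, U) = (6/5 + P)*(3 + U - P) (r(P, U) = (P + 6/5)*(U + (3 - P)) = (6/5 + P)*(3 + U - P))
-79*r(-6, 1) + 80 = -79*(18/5 - 1*(-6)² + (6/5)*1 + (9/5)*(-6) - 6*1) + 80 = -79*(18/5 - 1*36 + 6/5 - 54/5 - 6) + 80 = -79*(18/5 - 36 + 6/5 - 54/5 - 6) + 80 = -79*(-48) + 80 = 3792 + 80 = 3872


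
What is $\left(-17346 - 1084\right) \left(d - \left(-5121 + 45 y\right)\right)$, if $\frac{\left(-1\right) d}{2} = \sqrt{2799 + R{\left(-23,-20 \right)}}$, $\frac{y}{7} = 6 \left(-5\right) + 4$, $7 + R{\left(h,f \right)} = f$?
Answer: $-245321730 + 221160 \sqrt{77} \approx -2.4338 \cdot 10^{8}$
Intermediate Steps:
$R{\left(h,f \right)} = -7 + f$
$y = -182$ ($y = 7 \left(6 \left(-5\right) + 4\right) = 7 \left(-30 + 4\right) = 7 \left(-26\right) = -182$)
$d = - 12 \sqrt{77}$ ($d = - 2 \sqrt{2799 - 27} = - 2 \sqrt{2772} = - 2 \cdot 6 \sqrt{77} = - 12 \sqrt{77} \approx -105.3$)
$\left(-17346 - 1084\right) \left(d - \left(-5121 + 45 y\right)\right) = \left(-17346 - 1084\right) \left(- 12 \sqrt{77} + \left(5121 - -8190\right)\right) = - 18430 \left(- 12 \sqrt{77} + \left(5121 + 8190\right)\right) = - 18430 \left(- 12 \sqrt{77} + 13311\right) = - 18430 \left(13311 - 12 \sqrt{77}\right) = -245321730 + 221160 \sqrt{77}$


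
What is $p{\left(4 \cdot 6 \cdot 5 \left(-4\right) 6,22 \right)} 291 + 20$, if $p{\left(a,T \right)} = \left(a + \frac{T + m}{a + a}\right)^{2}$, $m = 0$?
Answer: $\frac{6673333677477337}{2764800} \approx 2.4137 \cdot 10^{9}$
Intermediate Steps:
$p{\left(a,T \right)} = \left(a + \frac{T}{2 a}\right)^{2}$ ($p{\left(a,T \right)} = \left(a + \frac{T + 0}{a + a}\right)^{2} = \left(a + \frac{T}{2 a}\right)^{2}$)
$p{\left(4 \cdot 6 \cdot 5 \left(-4\right) 6,22 \right)} 291 + 20 = \frac{\left(22 + 2 \left(4 \cdot 6 \cdot 5 \left(-4\right) 6\right)^{2}\right)^{2}}{4 \cdot 8294400} \cdot 291 + 20 = \frac{\left(22 + 2 \left(4 \cdot 30 \left(-4\right) 6\right)^{2}\right)^{2}}{4 \cdot 8294400} \cdot 291 + 20 = \frac{\left(22 + 2 \left(4 \left(-120\right) 6\right)^{2}\right)^{2}}{4 \cdot 8294400} \cdot 291 + 20 = \frac{\left(22 + 2 \left(\left(-480\right) 6\right)^{2}\right)^{2}}{4 \cdot 8294400} \cdot 291 + 20 = \frac{\left(22 + 2 \left(-2880\right)^{2}\right)^{2}}{4 \cdot 8294400} \cdot 291 + 20 = \frac{1}{4} \cdot \frac{1}{8294400} \left(22 + 2 \cdot 8294400\right)^{2} \cdot 291 + 20 = \frac{1}{4} \cdot \frac{1}{8294400} \left(22 + 16588800\right)^{2} \cdot 291 + 20 = \frac{1}{4} \cdot \frac{1}{8294400} \cdot 16588822^{2} \cdot 291 + 20 = \frac{1}{4} \cdot \frac{1}{8294400} \cdot 275189015347684 \cdot 291 + 20 = \frac{68797253836921}{8294400} \cdot 291 + 20 = \frac{6673333622181337}{2764800} + 20 = \frac{6673333677477337}{2764800}$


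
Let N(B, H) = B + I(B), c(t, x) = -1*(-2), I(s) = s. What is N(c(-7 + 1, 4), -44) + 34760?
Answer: 34764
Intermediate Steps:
c(t, x) = 2
N(B, H) = 2*B (N(B, H) = B + B = 2*B)
N(c(-7 + 1, 4), -44) + 34760 = 2*2 + 34760 = 4 + 34760 = 34764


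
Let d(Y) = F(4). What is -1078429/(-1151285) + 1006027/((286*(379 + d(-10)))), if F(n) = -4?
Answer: 23161550999/2245005750 ≈ 10.317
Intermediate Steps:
d(Y) = -4
-1078429/(-1151285) + 1006027/((286*(379 + d(-10)))) = -1078429/(-1151285) + 1006027/((286*(379 - 4))) = -1078429*(-1/1151285) + 1006027/((286*375)) = 1078429/1151285 + 1006027/107250 = 1078429/1151285 + 1006027*(1/107250) = 1078429/1151285 + 91457/9750 = 23161550999/2245005750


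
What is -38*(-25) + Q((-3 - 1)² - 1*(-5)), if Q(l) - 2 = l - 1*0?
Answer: 973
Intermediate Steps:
Q(l) = 2 + l (Q(l) = 2 + (l - 1*0) = 2 + (l + 0) = 2 + l)
-38*(-25) + Q((-3 - 1)² - 1*(-5)) = -38*(-25) + (2 + ((-3 - 1)² - 1*(-5))) = 950 + (2 + ((-4)² + 5)) = 950 + (2 + (16 + 5)) = 950 + (2 + 21) = 950 + 23 = 973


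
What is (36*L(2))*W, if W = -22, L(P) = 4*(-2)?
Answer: 6336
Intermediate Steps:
L(P) = -8
(36*L(2))*W = (36*(-8))*(-22) = -288*(-22) = 6336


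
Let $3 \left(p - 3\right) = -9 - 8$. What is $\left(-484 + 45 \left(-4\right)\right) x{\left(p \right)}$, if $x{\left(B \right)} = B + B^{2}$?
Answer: $- \frac{26560}{9} \approx -2951.1$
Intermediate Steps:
$p = - \frac{8}{3}$ ($p = 3 + \frac{-9 - 8}{3} = 3 + \frac{1}{3} \left(-17\right) = 3 - \frac{17}{3} = - \frac{8}{3} \approx -2.6667$)
$\left(-484 + 45 \left(-4\right)\right) x{\left(p \right)} = \left(-484 + 45 \left(-4\right)\right) \left(- \frac{8 \left(1 - \frac{8}{3}\right)}{3}\right) = \left(-484 - 180\right) \left(\left(- \frac{8}{3}\right) \left(- \frac{5}{3}\right)\right) = \left(-664\right) \frac{40}{9} = - \frac{26560}{9}$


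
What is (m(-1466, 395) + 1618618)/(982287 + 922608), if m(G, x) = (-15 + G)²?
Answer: 3811979/1904895 ≈ 2.0011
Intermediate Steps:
(m(-1466, 395) + 1618618)/(982287 + 922608) = ((-15 - 1466)² + 1618618)/(982287 + 922608) = ((-1481)² + 1618618)/1904895 = (2193361 + 1618618)*(1/1904895) = 3811979*(1/1904895) = 3811979/1904895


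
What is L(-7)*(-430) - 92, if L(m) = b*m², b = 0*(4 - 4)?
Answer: -92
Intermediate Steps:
b = 0 (b = 0*0 = 0)
L(m) = 0 (L(m) = 0*m² = 0)
L(-7)*(-430) - 92 = 0*(-430) - 92 = 0 - 92 = -92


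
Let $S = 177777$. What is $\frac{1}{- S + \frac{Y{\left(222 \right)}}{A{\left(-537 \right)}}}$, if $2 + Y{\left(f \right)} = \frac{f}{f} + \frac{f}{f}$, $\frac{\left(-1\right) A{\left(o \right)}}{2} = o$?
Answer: $- \frac{1}{177777} \approx -5.625 \cdot 10^{-6}$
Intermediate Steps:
$A{\left(o \right)} = - 2 o$
$Y{\left(f \right)} = 0$ ($Y{\left(f \right)} = -2 + \left(\frac{f}{f} + \frac{f}{f}\right) = -2 + \left(1 + 1\right) = -2 + 2 = 0$)
$\frac{1}{- S + \frac{Y{\left(222 \right)}}{A{\left(-537 \right)}}} = \frac{1}{\left(-1\right) 177777 + \frac{0}{\left(-2\right) \left(-537\right)}} = \frac{1}{-177777 + \frac{0}{1074}} = \frac{1}{-177777 + 0 \cdot \frac{1}{1074}} = \frac{1}{-177777 + 0} = \frac{1}{-177777} = - \frac{1}{177777}$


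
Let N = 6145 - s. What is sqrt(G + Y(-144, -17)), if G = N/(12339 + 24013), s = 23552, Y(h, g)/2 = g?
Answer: 5*I*sqrt(7119170)/2272 ≈ 5.8719*I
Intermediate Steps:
Y(h, g) = 2*g
N = -17407 (N = 6145 - 1*23552 = 6145 - 23552 = -17407)
G = -17407/36352 (G = -17407/(12339 + 24013) = -17407/36352 ≈ -0.47885)
sqrt(G + Y(-144, -17)) = sqrt(-17407/36352 + 2*(-17)) = sqrt(-17407/36352 - 34) = sqrt(-1253375/36352) = 5*I*sqrt(7119170)/2272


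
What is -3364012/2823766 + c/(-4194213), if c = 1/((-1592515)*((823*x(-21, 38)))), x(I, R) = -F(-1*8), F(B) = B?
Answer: -73969277472104207163397/62090126542442123462040 ≈ -1.1913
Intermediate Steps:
x(I, R) = 8 (x(I, R) = -(-1)*8 = -1*(-8) = 8)
c = -1/10485118760 (c = 1/((-1592515)*((823*8))) = -1/1592515/6584 = -1/1592515*1/6584 = -1/10485118760 ≈ -9.5373e-11)
-3364012/2823766 + c/(-4194213) = -3364012/2823766 - 1/10485118760/(-4194213) = -3364012*1/2823766 - 1/10485118760*(-1/4194213) = -1682006/1411883 + 1/43976821409735880 = -73969277472104207163397/62090126542442123462040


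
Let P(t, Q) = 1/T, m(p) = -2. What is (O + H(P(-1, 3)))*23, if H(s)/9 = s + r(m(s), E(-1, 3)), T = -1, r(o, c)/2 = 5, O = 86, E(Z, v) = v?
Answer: 3841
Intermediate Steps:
r(o, c) = 10 (r(o, c) = 2*5 = 10)
P(t, Q) = -1 (P(t, Q) = 1/(-1) = -1)
H(s) = 90 + 9*s (H(s) = 9*(s + 10) = 9*(10 + s) = 90 + 9*s)
(O + H(P(-1, 3)))*23 = (86 + (90 + 9*(-1)))*23 = (86 + (90 - 9))*23 = (86 + 81)*23 = 167*23 = 3841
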